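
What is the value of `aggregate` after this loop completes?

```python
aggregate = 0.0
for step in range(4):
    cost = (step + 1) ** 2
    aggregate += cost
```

Sum of squared losses 1² + 2² + ... + 4²
`aggregate` takes the values: 0.0 → 1.0 → 5.0 → 14.0 → 30.0

Answer: 30.0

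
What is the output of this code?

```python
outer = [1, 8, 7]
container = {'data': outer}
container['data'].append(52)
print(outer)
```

Key concept: dict holds reference to list.
Step by step:
`outer = [1, 8, 7]` → outer = [1, 8, 7]
`container = {'data': outer}` → container = {'data': [1, 8, 7]}
`container['data'].append(52)` → outer = [1, 8, 7, 52]; container = {'data': [1, 8, 7, 52]}
`print(outer)` → prints [1, 8, 7, 52]

Answer: [1, 8, 7, 52]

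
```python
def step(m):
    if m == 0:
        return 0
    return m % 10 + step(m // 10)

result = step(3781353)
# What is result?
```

Sum of digits of 3781353: 3 + 5 + 3 + 1 + 8 + 7 + 3 = 30

Answer: 30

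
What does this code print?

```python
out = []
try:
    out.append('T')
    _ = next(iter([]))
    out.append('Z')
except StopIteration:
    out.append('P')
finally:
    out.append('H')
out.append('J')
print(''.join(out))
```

Execution trace: 'T' (try body) → 'P' (except StopIteration) → 'H' (finally) → 'J' (after the try/except). Output: TPHJ

Answer: TPHJ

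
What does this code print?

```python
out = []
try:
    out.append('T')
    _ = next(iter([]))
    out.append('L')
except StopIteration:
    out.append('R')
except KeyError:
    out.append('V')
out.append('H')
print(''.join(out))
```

Execution trace: 'T' (try body) → 'R' (except StopIteration) → 'H' (after the try/except). Output: TRH

Answer: TRH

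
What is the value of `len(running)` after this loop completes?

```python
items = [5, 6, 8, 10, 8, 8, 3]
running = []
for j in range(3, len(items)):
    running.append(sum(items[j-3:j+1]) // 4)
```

Number of 4-element averages
`running` takes the values: [] → [7] → [7, 8] → [7, 8, 8] → [7, 8, 8, 7]
So `len(running)` = 4

Answer: 4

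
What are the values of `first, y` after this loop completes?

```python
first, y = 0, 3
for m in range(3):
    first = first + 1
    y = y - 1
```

first goes 0→3, y goes 3→0
`first, y` takes the values: (0, 3) → (1, 3) → (1, 2) → (2, 2) → (2, 1) → (3, 1) → (3, 0)

Answer: 3, 0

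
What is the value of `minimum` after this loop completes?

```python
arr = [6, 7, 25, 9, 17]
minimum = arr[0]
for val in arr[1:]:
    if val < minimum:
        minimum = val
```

Minimum of [6, 7, 25, 9, 17]
`minimum` takes the values: 6

Answer: 6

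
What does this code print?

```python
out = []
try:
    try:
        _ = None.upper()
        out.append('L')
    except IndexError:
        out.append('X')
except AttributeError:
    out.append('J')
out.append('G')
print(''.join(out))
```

Execution trace: 'J' (outer except AttributeError) → 'G' (after the try/except). Output: JG

Answer: JG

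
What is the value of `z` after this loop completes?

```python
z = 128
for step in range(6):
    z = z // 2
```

Halve 6 times: 128 // 2^6 = 2
`z` takes the values: 128 → 64 → 32 → 16 → 8 → 4 → 2

Answer: 2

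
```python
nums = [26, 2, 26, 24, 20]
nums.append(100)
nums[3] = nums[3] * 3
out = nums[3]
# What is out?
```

Trace:
`nums = [26, 2, 26, 24, 20]` → nums = [26, 2, 26, 24, 20]
`nums.append(100)` → nums = [26, 2, 26, 24, 20, 100]
`nums[3] = nums[3] * 3` → nums = [26, 2, 26, 72, 20, 100]
`out = nums[3]` → out = 72
So out = 72

Answer: 72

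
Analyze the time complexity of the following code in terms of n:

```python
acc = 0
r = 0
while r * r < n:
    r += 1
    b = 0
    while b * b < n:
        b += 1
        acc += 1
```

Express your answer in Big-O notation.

Each loop level contributes: √n × √n. Multiplying the contributions gives O(n).

Answer: O(n)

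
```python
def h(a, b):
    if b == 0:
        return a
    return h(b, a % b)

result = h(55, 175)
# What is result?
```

h(55, 175) -> h(175, 55) -> h(55, 10) -> h(10, 5) -> h(5, 0) -> 5

Answer: 5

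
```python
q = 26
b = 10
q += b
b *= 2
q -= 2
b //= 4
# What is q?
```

Trace:
`q = 26` → q = 26
`b = 10` → b = 10
`q += b` → q = 36
`b *= 2` → b = 20
`q -= 2` → q = 34
`b //= 4` → b = 5
So q = 34

Answer: 34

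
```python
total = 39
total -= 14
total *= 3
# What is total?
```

Trace:
`total = 39` → total = 39
`total -= 14` → total = 25
`total *= 3` → total = 75
So total = 75

Answer: 75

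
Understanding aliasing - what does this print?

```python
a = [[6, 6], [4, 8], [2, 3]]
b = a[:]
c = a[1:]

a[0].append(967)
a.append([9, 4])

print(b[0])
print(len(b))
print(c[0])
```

Key concept: slice with nested mutation.
Step by step:
`a = [[6, 6], [4, 8], [2, 3]]` → a = [[6, 6], [4, 8], [2, 3]]
`b = a[:]` → b = [[6, 6], [4, 8], [2, 3]]
`c = a[1:]` → c = [[4, 8], [2, 3]]
`a[0].append(967)` → a = [[6, 6, 967], [4, 8], [2, 3]]; b = [[6, 6, 967], [4, 8], [2, 3]]
`a.append([9, 4])` → a = [[6, 6, 967], [4, 8], [2, 3], [9, 4]]
`print(b[0])` → prints [6, 6, 967]
`print(len(b))` → prints 3
`print(c[0])` → prints [4, 8]

Answer:
[6, 6, 967]
3
[4, 8]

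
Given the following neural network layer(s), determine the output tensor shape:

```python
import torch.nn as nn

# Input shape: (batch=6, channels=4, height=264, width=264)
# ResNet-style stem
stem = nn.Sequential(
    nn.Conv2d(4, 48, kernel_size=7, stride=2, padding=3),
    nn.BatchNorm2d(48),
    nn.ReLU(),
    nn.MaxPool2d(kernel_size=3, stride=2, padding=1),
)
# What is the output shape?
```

Input: (6, 4, 264, 264) -> after Conv2d 7x7 stride=2: (6, 48, 132, 132) -> Output: (6, 48, 66, 66)

Answer: (6, 48, 66, 66)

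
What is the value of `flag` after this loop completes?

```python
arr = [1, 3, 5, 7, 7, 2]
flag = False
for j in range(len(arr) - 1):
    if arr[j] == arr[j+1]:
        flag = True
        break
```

Check consecutive duplicates in [1, 3, 5, 7, 7, 2]
`flag` takes the values: False → True

Answer: True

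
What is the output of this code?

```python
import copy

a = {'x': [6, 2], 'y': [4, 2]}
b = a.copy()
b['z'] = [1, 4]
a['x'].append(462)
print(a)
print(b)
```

Key concept: shallow copy of dict with mutable values.
Step by step:
`a = {'x': [6, 2], 'y': [4, 2]}` → a = {'x': [6, 2], 'y': [4, 2]}
`b = a.copy()` → b = {'x': [6, 2], 'y': [4, 2]}
`b['z'] = [1, 4]` → b = {'x': [6, 2], 'y': [4, 2], 'z': [1, 4]}
`a['x'].append(462)` → a = {'x': [6, 2, 462], 'y': [4, 2]}; b = {'x': [6, 2, 462], 'y': [4, 2], 'z': [1, 4]}
`print(a)` → prints {'x': [6, 2, 462], 'y': [4, 2]}
`print(b)` → prints {'x': [6, 2, 462], 'y': [4, 2], 'z': [1, 4]}

Answer:
{'x': [6, 2, 462], 'y': [4, 2]}
{'x': [6, 2, 462], 'y': [4, 2], 'z': [1, 4]}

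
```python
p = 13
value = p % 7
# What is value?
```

Trace:
`p = 13` → p = 13
`value = p % 7` → value = 6
So value = 6

Answer: 6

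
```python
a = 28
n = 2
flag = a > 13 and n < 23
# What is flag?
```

Trace:
`a = 28` → a = 28
`n = 2` → n = 2
`flag = a > 13 and n < 23` → flag = True
So flag = True

Answer: True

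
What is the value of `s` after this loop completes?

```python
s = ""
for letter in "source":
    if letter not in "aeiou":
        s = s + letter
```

Remove vowels from 'source'
`s` takes the values: "" → "s" → "sr" → "src"

Answer: "src"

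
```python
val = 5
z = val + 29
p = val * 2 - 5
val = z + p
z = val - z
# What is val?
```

Trace:
`val = 5` → val = 5
`z = val + 29` → z = 34
`p = val * 2 - 5` → p = 5
`val = z + p` → val = 39
`z = val - z` → z = 5
So val = 39

Answer: 39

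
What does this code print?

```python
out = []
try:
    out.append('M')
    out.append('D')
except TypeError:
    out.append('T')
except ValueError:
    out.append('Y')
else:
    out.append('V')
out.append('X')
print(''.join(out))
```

Execution trace: 'M' (try body) → 'D' (try body, no exception) → 'V' (else) → 'X' (after the try/except). Output: MDVX

Answer: MDVX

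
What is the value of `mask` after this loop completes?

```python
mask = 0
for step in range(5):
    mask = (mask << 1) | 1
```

Build 5 consecutive 1-bits: 0b11111
`mask` takes the values: 0 → 1 → 3 → 7 → 15 → 31

Answer: 31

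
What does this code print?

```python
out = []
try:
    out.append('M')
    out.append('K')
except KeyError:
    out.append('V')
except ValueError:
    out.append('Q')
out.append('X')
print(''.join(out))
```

Execution trace: 'M' (try body) → 'K' (try body, no exception) → 'X' (after the try/except). Output: MKX

Answer: MKX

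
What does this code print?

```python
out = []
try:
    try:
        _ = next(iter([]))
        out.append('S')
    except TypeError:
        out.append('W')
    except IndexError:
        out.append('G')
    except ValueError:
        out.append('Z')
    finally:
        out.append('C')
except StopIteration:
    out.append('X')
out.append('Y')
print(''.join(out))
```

Execution trace: 'C' (inner finally) → 'X' (outer except StopIteration) → 'Y' (after the try/except). Output: CXY

Answer: CXY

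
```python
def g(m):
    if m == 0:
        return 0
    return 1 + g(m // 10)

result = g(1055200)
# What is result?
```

Count of digits of 1055200: 7

Answer: 7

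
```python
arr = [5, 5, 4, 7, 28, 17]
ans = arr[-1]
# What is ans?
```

Trace:
`arr = [5, 5, 4, 7, 28, 17]` → arr = [5, 5, 4, 7, 28, 17]
`ans = arr[-1]` → ans = 17
So ans = 17

Answer: 17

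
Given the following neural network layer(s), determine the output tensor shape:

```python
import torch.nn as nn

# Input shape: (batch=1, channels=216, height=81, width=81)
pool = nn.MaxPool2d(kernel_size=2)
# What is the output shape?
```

Input: (1, 216, 81, 81) -> Output: (1, 216, 40, 40)

Answer: (1, 216, 40, 40)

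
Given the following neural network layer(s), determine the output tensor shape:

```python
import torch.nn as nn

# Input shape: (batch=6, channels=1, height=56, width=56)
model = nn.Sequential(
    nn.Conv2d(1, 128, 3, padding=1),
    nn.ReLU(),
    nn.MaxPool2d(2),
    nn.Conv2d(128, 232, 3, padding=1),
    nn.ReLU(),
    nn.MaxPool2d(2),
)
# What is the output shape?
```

Input: (6, 1, 56, 56) -> after first Conv2d: (6, 128, 56, 56) -> after first MaxPool2d: (6, 128, 28, 28) -> after second Conv2d: (6, 232, 28, 28) -> Output: (6, 232, 14, 14)

Answer: (6, 232, 14, 14)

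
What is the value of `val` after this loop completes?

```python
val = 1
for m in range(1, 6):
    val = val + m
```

Start at 1, add 1 through 5
`val` takes the values: 1 → 2 → 4 → 7 → 11 → 16

Answer: 16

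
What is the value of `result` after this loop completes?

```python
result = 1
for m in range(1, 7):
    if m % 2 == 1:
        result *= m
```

Product of odd numbers 1 to 6
`result` takes the values: 1 → 3 → 15

Answer: 15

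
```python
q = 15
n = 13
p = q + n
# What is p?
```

Trace:
`q = 15` → q = 15
`n = 13` → n = 13
`p = q + n` → p = 28
So p = 28

Answer: 28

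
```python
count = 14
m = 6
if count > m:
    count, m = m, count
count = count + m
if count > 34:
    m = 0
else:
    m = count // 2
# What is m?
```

Trace:
`count = 14` → count = 14
`m = 6` → m = 6
`if count > m: ...` → count > m is True → count = 6; m = 14
`count = count + m` → count = 20
`if count > 34: ...` → count > 34 is False, take else branch → m = 10
So m = 10

Answer: 10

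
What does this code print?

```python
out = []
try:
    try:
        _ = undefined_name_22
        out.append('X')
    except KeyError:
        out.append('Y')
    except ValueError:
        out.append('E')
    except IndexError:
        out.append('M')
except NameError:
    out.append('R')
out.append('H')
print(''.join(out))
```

Execution trace: 'R' (outer except NameError) → 'H' (after the try/except). Output: RH

Answer: RH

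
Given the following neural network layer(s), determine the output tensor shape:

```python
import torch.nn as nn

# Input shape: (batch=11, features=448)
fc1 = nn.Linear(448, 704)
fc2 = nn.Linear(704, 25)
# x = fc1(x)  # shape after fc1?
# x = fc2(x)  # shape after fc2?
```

Input: (11, 448) -> after fc1: (11, 704) -> Output: (11, 25)

Answer: (11, 25)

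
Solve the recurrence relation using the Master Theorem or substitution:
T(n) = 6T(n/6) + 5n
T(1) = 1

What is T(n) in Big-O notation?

By Master Theorem: a=6, b=6, f(n)=5n. Since log_6(6) = 1 and f(n) = Θ(n^1), Case 2 applies. T(n) = O(n log n).

Answer: O(n log n)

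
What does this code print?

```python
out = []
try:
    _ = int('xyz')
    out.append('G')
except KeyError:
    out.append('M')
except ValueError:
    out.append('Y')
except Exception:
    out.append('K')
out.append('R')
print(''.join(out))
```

Execution trace: 'Y' (except ValueError) → 'R' (after the try/except). Output: YR

Answer: YR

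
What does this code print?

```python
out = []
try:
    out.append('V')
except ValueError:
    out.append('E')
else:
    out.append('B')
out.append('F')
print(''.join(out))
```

Execution trace: 'V' (try body, no exception) → 'B' (else) → 'F' (after the try/except). Output: VBF

Answer: VBF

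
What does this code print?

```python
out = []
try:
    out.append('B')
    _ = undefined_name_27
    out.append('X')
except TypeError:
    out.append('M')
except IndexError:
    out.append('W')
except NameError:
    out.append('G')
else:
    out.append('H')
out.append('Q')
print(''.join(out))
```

Execution trace: 'B' (try body) → 'G' (except NameError) → 'Q' (after the try/except). Output: BGQ

Answer: BGQ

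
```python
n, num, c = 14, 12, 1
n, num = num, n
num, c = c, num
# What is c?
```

Trace:
`n, num, c = 14, 12, 1` → n = 14; num = 12; c = 1
`n, num = num, n` → n = 12; num = 14
`num, c = c, num` → num = 1; c = 14
So c = 14

Answer: 14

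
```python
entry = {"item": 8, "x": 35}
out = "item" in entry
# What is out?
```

Trace:
`entry = {"item": 8, "x": 35}` → entry = {'item': 8, 'x': 35}
`out = "item" in entry` → out = True
So out = True

Answer: True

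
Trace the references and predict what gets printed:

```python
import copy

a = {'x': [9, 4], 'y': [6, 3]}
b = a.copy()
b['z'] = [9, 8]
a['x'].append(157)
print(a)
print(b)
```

Key concept: shallow copy of dict with mutable values.
Step by step:
`a = {'x': [9, 4], 'y': [6, 3]}` → a = {'x': [9, 4], 'y': [6, 3]}
`b = a.copy()` → b = {'x': [9, 4], 'y': [6, 3]}
`b['z'] = [9, 8]` → b = {'x': [9, 4], 'y': [6, 3], 'z': [9, 8]}
`a['x'].append(157)` → a = {'x': [9, 4, 157], 'y': [6, 3]}; b = {'x': [9, 4, 157], 'y': [6, 3], 'z': [9, 8]}
`print(a)` → prints {'x': [9, 4, 157], 'y': [6, 3]}
`print(b)` → prints {'x': [9, 4, 157], 'y': [6, 3], 'z': [9, 8]}

Answer:
{'x': [9, 4, 157], 'y': [6, 3]}
{'x': [9, 4, 157], 'y': [6, 3], 'z': [9, 8]}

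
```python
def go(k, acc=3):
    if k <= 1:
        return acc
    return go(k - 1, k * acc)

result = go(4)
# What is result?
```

Accumulator trace (n, acc): (4, 3) -> (3, 12) -> (2, 36) -> (1, 72) -> return 72

Answer: 72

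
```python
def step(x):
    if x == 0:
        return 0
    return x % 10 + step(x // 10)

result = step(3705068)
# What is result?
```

Sum of digits of 3705068: 8 + 6 + 0 + 5 + 0 + 7 + 3 = 29

Answer: 29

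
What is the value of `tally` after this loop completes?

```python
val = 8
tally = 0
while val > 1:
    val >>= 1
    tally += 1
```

Count right shifts until 1
`tally` takes the values: 0 → 1 → 2 → 3

Answer: 3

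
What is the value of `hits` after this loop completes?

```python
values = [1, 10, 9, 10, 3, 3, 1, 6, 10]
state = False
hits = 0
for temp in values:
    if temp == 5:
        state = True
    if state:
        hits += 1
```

Count elements after first 5 in [1, 10, 9, 10, 3, 3, 1, 6, 10]
`hits` takes the values: 0

Answer: 0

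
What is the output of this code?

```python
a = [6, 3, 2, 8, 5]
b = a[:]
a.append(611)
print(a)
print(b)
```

Key concept: slice [:] creates copy.
Step by step:
`a = [6, 3, 2, 8, 5]` → a = [6, 3, 2, 8, 5]
`b = a[:]` → b = [6, 3, 2, 8, 5]
`a.append(611)` → a = [6, 3, 2, 8, 5, 611]
`print(a)` → prints [6, 3, 2, 8, 5, 611]
`print(b)` → prints [6, 3, 2, 8, 5]

Answer:
[6, 3, 2, 8, 5, 611]
[6, 3, 2, 8, 5]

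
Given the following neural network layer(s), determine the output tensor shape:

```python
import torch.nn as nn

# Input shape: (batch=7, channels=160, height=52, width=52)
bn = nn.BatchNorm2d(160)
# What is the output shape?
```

Input: (7, 160, 52, 52) -> Output: (7, 160, 52, 52)

Answer: (7, 160, 52, 52)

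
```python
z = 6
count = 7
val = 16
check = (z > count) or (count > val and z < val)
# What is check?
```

Trace:
`z = 6` → z = 6
`count = 7` → count = 7
`val = 16` → val = 16
`check = (z > count) or (count > val and z < val)` → check = False
So check = False

Answer: False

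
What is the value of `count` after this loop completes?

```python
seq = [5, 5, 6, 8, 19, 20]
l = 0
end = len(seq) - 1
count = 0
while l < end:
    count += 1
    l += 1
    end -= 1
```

Iterations until pointers meet (list length 6)
`count` takes the values: 0 → 1 → 2 → 3

Answer: 3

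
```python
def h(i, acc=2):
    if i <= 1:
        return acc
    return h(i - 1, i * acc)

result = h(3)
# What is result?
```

Accumulator trace (n, acc): (3, 2) -> (2, 6) -> (1, 12) -> return 12

Answer: 12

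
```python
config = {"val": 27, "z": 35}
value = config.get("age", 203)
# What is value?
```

Trace:
`config = {"val": 27, "z": 35}` → config = {'val': 27, 'z': 35}
`value = config.get("age", 203)` → value = 203
So value = 203

Answer: 203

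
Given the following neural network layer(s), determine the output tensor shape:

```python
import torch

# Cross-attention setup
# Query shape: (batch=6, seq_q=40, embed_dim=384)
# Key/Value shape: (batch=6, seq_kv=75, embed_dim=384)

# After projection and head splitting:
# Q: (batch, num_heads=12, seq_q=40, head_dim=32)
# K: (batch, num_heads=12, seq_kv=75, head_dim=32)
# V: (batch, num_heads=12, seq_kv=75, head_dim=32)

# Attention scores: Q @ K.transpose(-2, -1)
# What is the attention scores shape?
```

Input: (6, 40, 384) -> Output: (6, 12, 40, 75)

Answer: (6, 12, 40, 75)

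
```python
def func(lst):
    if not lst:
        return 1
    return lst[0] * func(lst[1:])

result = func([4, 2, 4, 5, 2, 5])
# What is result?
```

Product over [4, 2, 4, 5, 2, 5] = 4 * 2 * 4 * 5 * 2 * 5 = 1600

Answer: 1600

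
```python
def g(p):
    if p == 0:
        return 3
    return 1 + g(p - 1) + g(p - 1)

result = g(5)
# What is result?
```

g(p) = 1 + 2·g(p-1), g(0)=3. Closed form: (3+1)·2^5 - 1 = 127.

Answer: 127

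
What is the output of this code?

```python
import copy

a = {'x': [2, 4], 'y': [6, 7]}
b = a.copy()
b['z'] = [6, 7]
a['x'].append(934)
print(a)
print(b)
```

Key concept: shallow copy of dict with mutable values.
Step by step:
`a = {'x': [2, 4], 'y': [6, 7]}` → a = {'x': [2, 4], 'y': [6, 7]}
`b = a.copy()` → b = {'x': [2, 4], 'y': [6, 7]}
`b['z'] = [6, 7]` → b = {'x': [2, 4], 'y': [6, 7], 'z': [6, 7]}
`a['x'].append(934)` → a = {'x': [2, 4, 934], 'y': [6, 7]}; b = {'x': [2, 4, 934], 'y': [6, 7], 'z': [6, 7]}
`print(a)` → prints {'x': [2, 4, 934], 'y': [6, 7]}
`print(b)` → prints {'x': [2, 4, 934], 'y': [6, 7], 'z': [6, 7]}

Answer:
{'x': [2, 4, 934], 'y': [6, 7]}
{'x': [2, 4, 934], 'y': [6, 7], 'z': [6, 7]}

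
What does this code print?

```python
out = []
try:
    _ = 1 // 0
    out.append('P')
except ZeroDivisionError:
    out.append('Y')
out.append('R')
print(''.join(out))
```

Execution trace: 'Y' (except ZeroDivisionError) → 'R' (after the try/except). Output: YR

Answer: YR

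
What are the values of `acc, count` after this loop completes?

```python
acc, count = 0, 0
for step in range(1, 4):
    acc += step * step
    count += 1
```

Sum of squares and count
`acc, count` takes the values: (0, 0) → (1, 0) → (1, 1) → (5, 1) → (5, 2) → (14, 2) → (14, 3)

Answer: 14, 3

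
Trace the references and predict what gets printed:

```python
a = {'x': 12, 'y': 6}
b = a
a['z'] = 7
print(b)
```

Key concept: dict aliasing.
Step by step:
`a = {'x': 12, 'y': 6}` → a = {'x': 12, 'y': 6}
`b = a` → b = {'x': 12, 'y': 6} (same object as a)
`a['z'] = 7` → a = {'x': 12, 'y': 6, 'z': 7} (same object as b); b = {'x': 12, 'y': 6, 'z': 7} (same object as a)
`print(b)` → prints {'x': 12, 'y': 6, 'z': 7}

Answer: {'x': 12, 'y': 6, 'z': 7}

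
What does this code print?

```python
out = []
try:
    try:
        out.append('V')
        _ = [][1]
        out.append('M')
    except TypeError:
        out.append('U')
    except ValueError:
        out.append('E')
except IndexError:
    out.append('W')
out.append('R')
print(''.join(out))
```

Execution trace: 'V' (try body) → 'W' (outer except IndexError) → 'R' (after the try/except). Output: VWR

Answer: VWR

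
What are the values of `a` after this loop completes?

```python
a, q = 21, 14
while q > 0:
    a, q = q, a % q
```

GCD of 21 and 14
`a` takes the values: 21 → 14 → 7

Answer: 7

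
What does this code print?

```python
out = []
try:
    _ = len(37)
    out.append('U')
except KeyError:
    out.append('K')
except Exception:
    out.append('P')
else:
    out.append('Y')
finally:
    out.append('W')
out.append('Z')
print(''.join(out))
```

Execution trace: 'P' (except Exception) → 'W' (finally) → 'Z' (after the try/except). Output: PWZ

Answer: PWZ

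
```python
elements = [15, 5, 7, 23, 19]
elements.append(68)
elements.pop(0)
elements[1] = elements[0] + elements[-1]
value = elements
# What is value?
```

Trace:
`elements = [15, 5, 7, 23, 19]` → elements = [15, 5, 7, 23, 19]
`elements.append(68)` → elements = [15, 5, 7, 23, 19, 68]
`elements.pop(0)` → elements = [5, 7, 23, 19, 68]
`elements[1] = elements[0] + elements[-1]` → elements = [5, 73, 23, 19, 68]
`value = elements` → value = [5, 73, 23, 19, 68]
So value = [5, 73, 23, 19, 68]

Answer: [5, 73, 23, 19, 68]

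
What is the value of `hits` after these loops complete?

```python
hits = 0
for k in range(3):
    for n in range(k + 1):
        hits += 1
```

Triangle: 1 + 2 + ... + 3
`hits` takes the values: 0 → 1 → 2 → 3 → 4 → 5 → 6

Answer: 6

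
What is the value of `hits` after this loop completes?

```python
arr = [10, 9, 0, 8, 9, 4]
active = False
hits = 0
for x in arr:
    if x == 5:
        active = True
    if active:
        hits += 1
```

Count elements after first 5 in [10, 9, 0, 8, 9, 4]
`hits` takes the values: 0

Answer: 0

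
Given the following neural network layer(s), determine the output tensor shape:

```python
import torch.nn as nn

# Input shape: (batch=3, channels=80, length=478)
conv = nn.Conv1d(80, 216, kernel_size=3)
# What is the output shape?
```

Input: (3, 80, 478) -> Output: (3, 216, 476)

Answer: (3, 216, 476)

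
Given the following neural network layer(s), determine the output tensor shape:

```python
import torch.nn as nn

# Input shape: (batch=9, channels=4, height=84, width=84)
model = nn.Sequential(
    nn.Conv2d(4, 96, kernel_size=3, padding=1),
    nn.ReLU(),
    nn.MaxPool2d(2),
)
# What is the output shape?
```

Input: (9, 4, 84, 84) -> after Conv2d: (9, 96, 84, 84) -> after ReLU: (9, 96, 84, 84) -> Output: (9, 96, 42, 42)

Answer: (9, 96, 42, 42)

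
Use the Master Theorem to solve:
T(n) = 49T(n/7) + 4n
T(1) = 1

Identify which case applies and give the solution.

a=49, b=7, f(n)=4n. log_7(49) = 2. Since c=1 < 2, Case 1 applies: T(n) = Θ(n^log_b(a)) = O(n^2).

Answer: O(n^2) - Case 1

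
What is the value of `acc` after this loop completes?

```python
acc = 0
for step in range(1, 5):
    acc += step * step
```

Sum of squares 1² to 4² = 30
`acc` takes the values: 0 → 1 → 5 → 14 → 30

Answer: 30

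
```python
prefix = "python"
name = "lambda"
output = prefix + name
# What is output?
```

Trace:
`prefix = "python"` → prefix = 'python'
`name = "lambda"` → name = 'lambda'
`output = prefix + name` → output = 'pythonlambda'
So output = 'pythonlambda'

Answer: 'pythonlambda'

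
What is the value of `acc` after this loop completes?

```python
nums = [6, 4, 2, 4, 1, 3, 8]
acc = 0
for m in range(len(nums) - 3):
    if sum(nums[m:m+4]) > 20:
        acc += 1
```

Count windows with sum > 20
`acc` takes the values: 0

Answer: 0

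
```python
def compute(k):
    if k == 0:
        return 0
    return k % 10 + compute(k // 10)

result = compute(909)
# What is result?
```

Sum of digits of 909: 9 + 0 + 9 = 18

Answer: 18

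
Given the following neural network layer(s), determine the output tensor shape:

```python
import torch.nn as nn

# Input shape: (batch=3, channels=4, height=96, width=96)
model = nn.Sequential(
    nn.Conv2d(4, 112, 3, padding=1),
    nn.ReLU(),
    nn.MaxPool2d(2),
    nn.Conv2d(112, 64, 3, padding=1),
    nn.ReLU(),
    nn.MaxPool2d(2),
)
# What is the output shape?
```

Input: (3, 4, 96, 96) -> after first Conv2d: (3, 112, 96, 96) -> after first MaxPool2d: (3, 112, 48, 48) -> after second Conv2d: (3, 64, 48, 48) -> Output: (3, 64, 24, 24)

Answer: (3, 64, 24, 24)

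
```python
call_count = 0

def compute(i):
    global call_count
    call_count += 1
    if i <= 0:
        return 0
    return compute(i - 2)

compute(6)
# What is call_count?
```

Linear recursion stepping by 2: 4 calls from i=6 down to ≤0.

Answer: 4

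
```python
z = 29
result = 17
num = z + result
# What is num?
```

Trace:
`z = 29` → z = 29
`result = 17` → result = 17
`num = z + result` → num = 46
So num = 46

Answer: 46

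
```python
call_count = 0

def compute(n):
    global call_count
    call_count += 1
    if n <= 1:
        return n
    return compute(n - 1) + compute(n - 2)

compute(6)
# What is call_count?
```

Calls(n) = 1 + Calls(n-1) + Calls(n-2); Calls(0)=Calls(1)=1. For n=6 this gives 25.

Answer: 25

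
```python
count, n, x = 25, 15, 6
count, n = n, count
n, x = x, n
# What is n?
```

Trace:
`count, n, x = 25, 15, 6` → count = 25; n = 15; x = 6
`count, n = n, count` → count = 15; n = 25
`n, x = x, n` → n = 6; x = 25
So n = 6

Answer: 6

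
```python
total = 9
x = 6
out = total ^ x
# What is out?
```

Trace:
`total = 9` → total = 9
`x = 6` → x = 6
`out = total ^ x` → out = 15
So out = 15

Answer: 15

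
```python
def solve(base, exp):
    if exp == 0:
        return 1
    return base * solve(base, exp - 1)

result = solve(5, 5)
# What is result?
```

solve(5, 5) = 5 * 5 * 5 * 5 * 5 = 3125

Answer: 3125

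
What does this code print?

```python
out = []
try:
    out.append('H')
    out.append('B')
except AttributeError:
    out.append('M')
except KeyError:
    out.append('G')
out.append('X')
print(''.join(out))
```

Execution trace: 'H' (try body) → 'B' (try body, no exception) → 'X' (after the try/except). Output: HBX

Answer: HBX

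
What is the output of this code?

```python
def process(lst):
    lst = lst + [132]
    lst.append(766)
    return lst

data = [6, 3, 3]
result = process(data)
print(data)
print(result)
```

Key concept: rebinding parameter vs mutation.
Step by step:
`data = [6, 3, 3]` → data = [6, 3, 3]
`result = process(data)` → result = [6, 3, 3, 132, 766]
`print(data)` → prints [6, 3, 3]
`print(result)` → prints [6, 3, 3, 132, 766]

Answer:
[6, 3, 3]
[6, 3, 3, 132, 766]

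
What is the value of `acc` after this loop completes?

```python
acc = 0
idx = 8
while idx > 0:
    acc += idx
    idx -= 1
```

Sum 8 down to 1
`acc` takes the values: 0 → 8 → 15 → 21 → 26 → 30 → 33 → 35 → 36

Answer: 36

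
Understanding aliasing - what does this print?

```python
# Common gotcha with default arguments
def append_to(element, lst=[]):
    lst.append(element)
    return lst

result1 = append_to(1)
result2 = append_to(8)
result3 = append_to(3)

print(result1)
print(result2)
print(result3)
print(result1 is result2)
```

Key concept: mutable default argument gotcha.
Step by step:
`result1 = append_to(1)` → result1 = [1]
`result2 = append_to(8)` → result1 = [1, 8] (same object as result2); result2 = [1, 8] (same object as result1)
`result3 = append_to(3)` → result1 = [1, 8, 3] (same object as result2, result3); result2 = [1, 8, 3] (same object as result1, result3); result3 = [1, 8, 3] (same object as result1, result2)
`print(result1)` → prints [1, 8, 3]
`print(result2)` → prints [1, 8, 3]
`print(result3)` → prints [1, 8, 3]
`print(result1 is result2)` → prints True

Answer:
[1, 8, 3]
[1, 8, 3]
[1, 8, 3]
True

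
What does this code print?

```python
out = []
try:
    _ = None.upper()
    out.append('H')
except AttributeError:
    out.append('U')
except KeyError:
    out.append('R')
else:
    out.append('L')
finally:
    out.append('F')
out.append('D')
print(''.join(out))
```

Execution trace: 'U' (except AttributeError) → 'F' (finally) → 'D' (after the try/except). Output: UFD

Answer: UFD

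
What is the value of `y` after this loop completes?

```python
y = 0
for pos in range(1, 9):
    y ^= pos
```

XOR of 1 to 8
`y` takes the values: 0 → 1 → 3 → 0 → 4 → 1 → 7 → 0 → 8

Answer: 8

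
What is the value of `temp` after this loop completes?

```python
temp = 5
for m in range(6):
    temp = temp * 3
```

Multiply by 3, 6 times: 5 * 3^6 = 3645
`temp` takes the values: 5 → 15 → 45 → 135 → 405 → 1215 → 3645

Answer: 3645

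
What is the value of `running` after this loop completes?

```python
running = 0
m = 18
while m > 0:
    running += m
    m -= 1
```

Sum 18 down to 1
`running` takes the values: 0 → 18 → 35 → 51 → 66 → 80 → 93 → 105 → 116 → 126 → 135 → 143 → 150 → 156 → 161 → 165 → 168 → 170 → 171

Answer: 171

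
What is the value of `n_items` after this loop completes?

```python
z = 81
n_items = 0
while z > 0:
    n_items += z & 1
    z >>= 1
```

Count set bits in 81 (binary: 0b1010001)
`n_items` takes the values: 0 → 1 → 2 → 3

Answer: 3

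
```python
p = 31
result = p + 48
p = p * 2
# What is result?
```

Trace:
`p = 31` → p = 31
`result = p + 48` → result = 79
`p = p * 2` → p = 62
So result = 79

Answer: 79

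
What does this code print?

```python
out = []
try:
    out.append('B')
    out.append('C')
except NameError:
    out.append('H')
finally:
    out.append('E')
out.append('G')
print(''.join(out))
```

Execution trace: 'B' (try body) → 'C' (try body, no exception) → 'E' (finally) → 'G' (after the try/except). Output: BCEG

Answer: BCEG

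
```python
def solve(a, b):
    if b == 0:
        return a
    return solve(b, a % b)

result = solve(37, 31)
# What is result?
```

solve(37, 31) -> solve(31, 6) -> solve(6, 1) -> solve(1, 0) -> 1

Answer: 1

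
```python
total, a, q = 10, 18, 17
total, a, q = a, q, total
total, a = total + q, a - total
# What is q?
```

Trace:
`total, a, q = 10, 18, 17` → total = 10; a = 18; q = 17
`total, a, q = a, q, total` → total = 18; a = 17; q = 10
`total, a = total + q, a - total` → total = 28; a = -1
So q = 10

Answer: 10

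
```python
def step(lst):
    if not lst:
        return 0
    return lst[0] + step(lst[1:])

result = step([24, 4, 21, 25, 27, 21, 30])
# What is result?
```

24 + 4 + 21 + 25 + 27 + 21 + 30 + 0 = 152

Answer: 152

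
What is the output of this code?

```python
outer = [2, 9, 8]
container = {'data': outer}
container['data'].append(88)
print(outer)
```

Key concept: dict holds reference to list.
Step by step:
`outer = [2, 9, 8]` → outer = [2, 9, 8]
`container = {'data': outer}` → container = {'data': [2, 9, 8]}
`container['data'].append(88)` → outer = [2, 9, 8, 88]; container = {'data': [2, 9, 8, 88]}
`print(outer)` → prints [2, 9, 8, 88]

Answer: [2, 9, 8, 88]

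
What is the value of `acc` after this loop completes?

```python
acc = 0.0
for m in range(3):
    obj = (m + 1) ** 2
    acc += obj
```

Sum of squared losses 1² + 2² + ... + 3²
`acc` takes the values: 0.0 → 1.0 → 5.0 → 14.0

Answer: 14.0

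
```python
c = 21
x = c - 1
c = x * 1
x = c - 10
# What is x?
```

Trace:
`c = 21` → c = 21
`x = c - 1` → x = 20
`c = x * 1` → c = 20
`x = c - 10` → x = 10
So x = 10

Answer: 10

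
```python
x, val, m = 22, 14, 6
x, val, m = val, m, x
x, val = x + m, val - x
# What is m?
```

Trace:
`x, val, m = 22, 14, 6` → x = 22; val = 14; m = 6
`x, val, m = val, m, x` → x = 14; val = 6; m = 22
`x, val = x + m, val - x` → x = 36; val = -8
So m = 22

Answer: 22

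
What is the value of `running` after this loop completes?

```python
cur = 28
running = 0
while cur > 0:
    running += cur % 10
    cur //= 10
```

Sum digits of 28
`running` takes the values: 0 → 8 → 10

Answer: 10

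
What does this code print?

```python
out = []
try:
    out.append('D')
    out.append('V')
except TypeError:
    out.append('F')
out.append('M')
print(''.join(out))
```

Execution trace: 'D' (try body) → 'V' (try body, no exception) → 'M' (after the try/except). Output: DVM

Answer: DVM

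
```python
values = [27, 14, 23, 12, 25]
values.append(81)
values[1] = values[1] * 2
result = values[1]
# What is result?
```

Trace:
`values = [27, 14, 23, 12, 25]` → values = [27, 14, 23, 12, 25]
`values.append(81)` → values = [27, 14, 23, 12, 25, 81]
`values[1] = values[1] * 2` → values = [27, 28, 23, 12, 25, 81]
`result = values[1]` → result = 28
So result = 28

Answer: 28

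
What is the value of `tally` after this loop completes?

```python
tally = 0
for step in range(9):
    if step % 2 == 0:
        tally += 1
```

Count numbers divisible by 2 in range(9)
`tally` takes the values: 0 → 1 → 2 → 3 → 4 → 5

Answer: 5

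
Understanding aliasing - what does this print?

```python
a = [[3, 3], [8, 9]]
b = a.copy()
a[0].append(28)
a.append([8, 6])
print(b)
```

Key concept: shallow copy with nested lists.
Step by step:
`a = [[3, 3], [8, 9]]` → a = [[3, 3], [8, 9]]
`b = a.copy()` → b = [[3, 3], [8, 9]]
`a[0].append(28)` → a = [[3, 3, 28], [8, 9]]; b = [[3, 3, 28], [8, 9]]
`a.append([8, 6])` → a = [[3, 3, 28], [8, 9], [8, 6]]
`print(b)` → prints [[3, 3, 28], [8, 9]]

Answer: [[3, 3, 28], [8, 9]]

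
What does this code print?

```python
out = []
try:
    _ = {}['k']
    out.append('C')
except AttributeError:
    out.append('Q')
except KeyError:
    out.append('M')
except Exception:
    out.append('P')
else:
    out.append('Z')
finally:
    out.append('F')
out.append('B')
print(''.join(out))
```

Execution trace: 'M' (except KeyError) → 'F' (finally) → 'B' (after the try/except). Output: MFB

Answer: MFB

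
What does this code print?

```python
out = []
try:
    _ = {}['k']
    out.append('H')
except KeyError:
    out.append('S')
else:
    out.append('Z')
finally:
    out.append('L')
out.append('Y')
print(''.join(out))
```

Execution trace: 'S' (except KeyError) → 'L' (finally) → 'Y' (after the try/except). Output: SLY

Answer: SLY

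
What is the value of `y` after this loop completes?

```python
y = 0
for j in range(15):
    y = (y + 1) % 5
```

Increment mod 5, 15 times = 0
`y` takes the values: 0 → 1 → 2 → 3 → 4 → 0 → 1 → 2 → 3 → 4 → 0 → 1 → 2 → 3 → 4 → 0

Answer: 0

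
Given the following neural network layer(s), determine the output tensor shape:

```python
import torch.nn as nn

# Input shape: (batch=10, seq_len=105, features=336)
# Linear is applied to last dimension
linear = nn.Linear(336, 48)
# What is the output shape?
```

Input: (10, 105, 336) -> Output: (10, 105, 48)

Answer: (10, 105, 48)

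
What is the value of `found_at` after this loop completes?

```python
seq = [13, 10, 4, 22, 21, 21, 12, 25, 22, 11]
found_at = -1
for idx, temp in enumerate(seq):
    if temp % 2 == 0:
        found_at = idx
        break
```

First even number index in [13, 10, 4, 22, 21, 21, 12, 25, 22, 11]
`found_at` takes the values: -1 → 1

Answer: 1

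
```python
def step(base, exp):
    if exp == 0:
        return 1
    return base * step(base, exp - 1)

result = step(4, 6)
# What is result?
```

step(4, 6) = 4 * 4 * 4 * 4 * 4 * 4 = 4096

Answer: 4096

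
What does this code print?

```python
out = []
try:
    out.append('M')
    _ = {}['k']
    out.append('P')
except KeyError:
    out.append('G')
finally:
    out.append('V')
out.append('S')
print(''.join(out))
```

Execution trace: 'M' (try body) → 'G' (except KeyError) → 'V' (finally) → 'S' (after the try/except). Output: MGVS

Answer: MGVS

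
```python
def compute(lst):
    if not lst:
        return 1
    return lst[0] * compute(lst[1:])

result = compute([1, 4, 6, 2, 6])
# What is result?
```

Product over [1, 4, 6, 2, 6] = 1 * 4 * 6 * 2 * 6 = 288

Answer: 288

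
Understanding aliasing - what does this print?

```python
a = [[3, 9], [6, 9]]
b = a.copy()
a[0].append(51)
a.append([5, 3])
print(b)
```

Key concept: shallow copy with nested lists.
Step by step:
`a = [[3, 9], [6, 9]]` → a = [[3, 9], [6, 9]]
`b = a.copy()` → b = [[3, 9], [6, 9]]
`a[0].append(51)` → a = [[3, 9, 51], [6, 9]]; b = [[3, 9, 51], [6, 9]]
`a.append([5, 3])` → a = [[3, 9, 51], [6, 9], [5, 3]]
`print(b)` → prints [[3, 9, 51], [6, 9]]

Answer: [[3, 9, 51], [6, 9]]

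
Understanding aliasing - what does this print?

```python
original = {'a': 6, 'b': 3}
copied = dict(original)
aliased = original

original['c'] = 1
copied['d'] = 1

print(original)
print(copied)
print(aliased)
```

Key concept: dict() creates copy, assignment creates alias.
Step by step:
`original = {'a': 6, 'b': 3}` → original = {'a': 6, 'b': 3}
`copied = dict(original)` → copied = {'a': 6, 'b': 3}
`aliased = original` → aliased = {'a': 6, 'b': 3} (same object as original)
`original['c'] = 1` → original = {'a': 6, 'b': 3, 'c': 1} (same object as aliased); aliased = {'a': 6, 'b': 3, 'c': 1} (same object as original)
`copied['d'] = 1` → copied = {'a': 6, 'b': 3, 'd': 1}
`print(original)` → prints {'a': 6, 'b': 3, 'c': 1}
`print(copied)` → prints {'a': 6, 'b': 3, 'd': 1}
`print(aliased)` → prints {'a': 6, 'b': 3, 'c': 1}

Answer:
{'a': 6, 'b': 3, 'c': 1}
{'a': 6, 'b': 3, 'd': 1}
{'a': 6, 'b': 3, 'c': 1}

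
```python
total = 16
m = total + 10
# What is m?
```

Trace:
`total = 16` → total = 16
`m = total + 10` → m = 26
So m = 26

Answer: 26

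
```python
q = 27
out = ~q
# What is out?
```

Trace:
`q = 27` → q = 27
`out = ~q` → out = -28
So out = -28

Answer: -28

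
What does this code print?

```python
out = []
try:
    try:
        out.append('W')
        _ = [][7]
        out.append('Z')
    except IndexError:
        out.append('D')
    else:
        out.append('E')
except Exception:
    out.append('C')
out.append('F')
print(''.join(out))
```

Execution trace: 'W' (inner try body) → 'D' (inner except IndexError) → 'F' (after the try/except). Output: WDF

Answer: WDF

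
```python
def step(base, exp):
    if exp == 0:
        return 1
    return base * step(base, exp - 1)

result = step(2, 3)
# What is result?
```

step(2, 3) = 2 * 2 * 2 = 8

Answer: 8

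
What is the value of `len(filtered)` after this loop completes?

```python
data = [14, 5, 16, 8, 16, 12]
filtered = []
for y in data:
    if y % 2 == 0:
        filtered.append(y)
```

Count even numbers in [14, 5, 16, 8, 16, 12]
`filtered` takes the values: [] → [14] → [14, 16] → [14, 16, 8] → [14, 16, 8, 16] → [14, 16, 8, 16, 12]
So `len(filtered)` = 5

Answer: 5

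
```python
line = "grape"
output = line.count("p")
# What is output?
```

Trace:
`line = "grape"` → line = 'grape'
`output = line.count("p")` → output = 1
So output = 1

Answer: 1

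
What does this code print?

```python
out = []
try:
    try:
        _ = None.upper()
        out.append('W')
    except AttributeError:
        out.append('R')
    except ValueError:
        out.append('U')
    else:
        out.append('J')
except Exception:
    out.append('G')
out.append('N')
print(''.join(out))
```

Execution trace: 'R' (inner except AttributeError) → 'N' (after the try/except). Output: RN

Answer: RN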